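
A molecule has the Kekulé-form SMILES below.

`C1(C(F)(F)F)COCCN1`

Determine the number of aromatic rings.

0

The SMILES encodes a six-membered saturated ring with an oxygen and an N–H nitrogen at positions 1 and 4.
The 6-membered ring with one oxygen and one N–H (1,4) has only sp³ atoms, so it is not fully conjugated — not aromatic (morpholine).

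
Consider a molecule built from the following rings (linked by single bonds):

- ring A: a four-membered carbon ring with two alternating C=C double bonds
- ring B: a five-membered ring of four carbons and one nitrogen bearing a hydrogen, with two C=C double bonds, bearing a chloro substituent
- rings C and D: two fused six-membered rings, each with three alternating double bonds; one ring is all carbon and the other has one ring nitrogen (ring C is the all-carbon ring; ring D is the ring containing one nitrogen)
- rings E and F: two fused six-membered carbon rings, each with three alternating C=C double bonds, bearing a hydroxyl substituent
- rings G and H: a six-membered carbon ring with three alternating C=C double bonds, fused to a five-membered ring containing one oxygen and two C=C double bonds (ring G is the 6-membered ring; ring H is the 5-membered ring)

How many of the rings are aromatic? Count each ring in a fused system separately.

Ring A has only sp² ring atoms; a planar conformation would have a fully conjugated π system of 4 electrons. But 4 = 4(1), which is 4n not 4n+2, so ring A is not aromatic (cyclobutadiene) — cyclobutadiene is antiaromatic and distorts to a rectangle.
Ring B is fully conjugated (every ring atom contributes a p orbital); 2 ring double bonds (4 π electrons) plus a heteroatom lone pair (2) give 6 π electrons. That satisfies 4n+2 with n=1, so ring B is aromatic (pyrrole).
Rings C and D form a fused bicyclic system (with one nitrogen) with 10 sp² atoms and 10 π electrons from ring double bonds. 10 = 4(2)+2, so the system is aromatic and both rings count as aromatic (quinoline).
Rings E and F form a fused bicyclic system with 10 sp² atoms and 10 π electrons from ring double bonds. 10 = 4(2)+2, so the system is aromatic and both rings count as aromatic (naphthalene).
Rings G and H form a fused bicyclic system (with one oxygen) with 9 sp² atoms and 10 π electrons from ring double bonds plus a heteroatom lone pair. 10 = 4(2)+2, so the system is aromatic and both rings count as aromatic (benzofuran).
Aromatic: B, C, D, E, F, G, H. Total: 7.

7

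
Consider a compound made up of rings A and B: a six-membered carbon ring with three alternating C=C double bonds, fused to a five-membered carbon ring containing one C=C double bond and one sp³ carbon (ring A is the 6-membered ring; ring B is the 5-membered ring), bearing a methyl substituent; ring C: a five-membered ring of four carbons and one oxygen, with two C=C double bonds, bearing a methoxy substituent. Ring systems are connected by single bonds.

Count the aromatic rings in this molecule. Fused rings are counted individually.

2

Ring A is planar and fully conjugated; 3 ring double bonds give 6 π electrons. That satisfies 4n+2 with n=1, so ring A is aromatic (benzene ring).
Ring B has one sp³ carbon, so it is not fully conjugated — not aromatic (cyclopentene ring).
Ring C is planar and fully conjugated; 2 ring double bonds (4 π electrons) plus a heteroatom lone pair (2) give 6 π electrons. Since 6 = 4n+2 (n=1), ring C is aromatic (furan).
Aromatic: A, C. Total: 2.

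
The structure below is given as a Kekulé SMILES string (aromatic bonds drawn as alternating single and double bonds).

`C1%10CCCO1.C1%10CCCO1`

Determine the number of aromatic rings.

The SMILES encodes a five-membered saturated ring of four carbons and one oxygen; a five-membered saturated ring of four carbons and one oxygen.
The 5-membered ring with one oxygen has only sp³ atoms, so it is not fully conjugated — not aromatic (tetrahydrofuran).
The second 5-membered ring with one oxygen has only sp³ atoms, so it is not fully conjugated — not aromatic (tetrahydrofuran).
None of the rings are aromatic. Total: 0.

0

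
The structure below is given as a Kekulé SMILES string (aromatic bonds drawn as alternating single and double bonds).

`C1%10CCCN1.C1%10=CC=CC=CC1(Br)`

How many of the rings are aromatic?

The SMILES encodes a five-membered saturated ring of four carbons and one N–H nitrogen; a seven-membered carbon ring with three C=C double bonds and one sp³ carbon.
The 5-membered ring with one N–H has only sp³ atoms, so it is not fully conjugated — not aromatic (pyrrolidine).
The 7-membered ring has one sp³ carbon, so it is not fully conjugated — not aromatic (cycloheptatriene).
None of the rings are aromatic. Total: 0.

0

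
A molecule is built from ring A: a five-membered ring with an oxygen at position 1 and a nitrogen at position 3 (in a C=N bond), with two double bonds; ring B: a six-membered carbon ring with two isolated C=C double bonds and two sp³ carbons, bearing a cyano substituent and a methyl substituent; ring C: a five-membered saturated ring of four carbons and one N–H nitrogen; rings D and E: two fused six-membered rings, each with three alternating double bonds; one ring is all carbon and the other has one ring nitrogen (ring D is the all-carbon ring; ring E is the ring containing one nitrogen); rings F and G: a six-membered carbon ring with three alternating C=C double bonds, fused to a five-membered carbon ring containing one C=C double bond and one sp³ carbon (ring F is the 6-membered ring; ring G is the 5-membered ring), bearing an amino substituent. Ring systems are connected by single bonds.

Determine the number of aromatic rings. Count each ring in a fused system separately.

4

Ring A is fully conjugated (every ring atom contributes a p orbital); 2 ring double bonds (4 π electrons) plus a heteroatom lone pair (2) give 6 π electrons. 6 = 4(1)+2, so ring A is aromatic (oxazole).
Ring B has two sp³ carbons, so it is not fully conjugated — not aromatic (1,4-cyclohexadiene).
Ring C has only sp³ atoms, so it is not fully conjugated — not aromatic (pyrrolidine).
Rings D and E form a fused bicyclic system (with one nitrogen) with 10 sp² atoms and 10 π electrons from ring double bonds. 10 = 4(2)+2, so the system is aromatic and both rings count as aromatic (quinoline).
Ring F has a continuous p-orbital overlap around the ring; 3 ring double bonds give 6 π electrons. That satisfies 4n+2 with n=1, so ring F is aromatic (benzene ring).
Ring G has one sp³ carbon, so it is not fully conjugated — not aromatic (cyclopentene ring).
Aromatic: A, D, E, F. Total: 4.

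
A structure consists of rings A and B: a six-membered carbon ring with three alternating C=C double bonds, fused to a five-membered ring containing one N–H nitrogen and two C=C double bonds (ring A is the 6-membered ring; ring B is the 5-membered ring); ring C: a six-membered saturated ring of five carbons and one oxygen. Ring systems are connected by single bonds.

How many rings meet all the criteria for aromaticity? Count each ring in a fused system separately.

2

Rings A and B form a fused bicyclic system (with one N–H) with 9 sp² atoms and 10 π electrons from ring double bonds plus a heteroatom lone pair. 10 = 4(2)+2, so the system is aromatic and both rings count as aromatic (indole).
Ring C has only sp³ atoms, so it is not fully conjugated — not aromatic (tetrahydropyran).
Aromatic: A, B. Total: 2.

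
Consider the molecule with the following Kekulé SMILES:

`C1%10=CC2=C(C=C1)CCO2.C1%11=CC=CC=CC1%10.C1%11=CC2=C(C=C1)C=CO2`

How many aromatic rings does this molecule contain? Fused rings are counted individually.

The SMILES encodes a six-membered carbon ring with three alternating C=C double bonds, fused to a five-membered ring containing one oxygen and two sp³ carbons; a seven-membered carbon ring with three C=C double bonds and one sp³ carbon; a six-membered carbon ring with three alternating C=C double bonds, fused to a five-membered ring containing one oxygen and two C=C double bonds.
The 6-membered ring is fully conjugated (every ring atom contributes a p orbital); 3 ring double bonds give 6 π electrons. Since 6 = 4n+2 (n=1), it is aromatic (benzene ring).
The 5-membered ring with one oxygen has two sp³ carbons, so it is not fully conjugated — not aromatic (oxolane ring).
The 7-membered ring has one sp³ carbon, so it is not fully conjugated — not aromatic (cycloheptatriene).
The fused 6/5-membered bicyclic (with one oxygen) is a single π system with 9 sp² atoms and 10 π electrons from ring double bonds plus a heteroatom lone pair. 10 = 4(2)+2, so the system is aromatic and both rings count as aromatic (benzofuran).
3 of the 5 rings are aromatic. Total: 3.

3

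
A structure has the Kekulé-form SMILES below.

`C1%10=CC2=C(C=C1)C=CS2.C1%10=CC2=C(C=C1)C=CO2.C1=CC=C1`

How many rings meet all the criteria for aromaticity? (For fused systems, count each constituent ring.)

4

The SMILES encodes a six-membered carbon ring with three alternating C=C double bonds, fused to a five-membered ring containing one sulfur and two C=C double bonds; a six-membered carbon ring with three alternating C=C double bonds, fused to a five-membered ring containing one oxygen and two C=C double bonds; a four-membered carbon ring with two alternating C=C double bonds.
The fused 6/5-membered bicyclic (with one sulfur) is a single π system with 9 sp² atoms and 10 π electrons from ring double bonds plus a heteroatom lone pair. 10 = 4(2)+2, so the system is aromatic and both rings count as aromatic (benzothiophene).
The fused 6/5-membered bicyclic (with one oxygen) is a single π system with 9 sp² atoms and 10 π electrons from ring double bonds plus a heteroatom lone pair. 10 = 4(2)+2, so the system is aromatic and both rings count as aromatic (benzofuran).
The 4-membered ring has only sp² ring atoms; a planar conformation would have a fully conjugated π system of 4 electrons. But 4 = 4(1), which is 4n not 4n+2, so it is not aromatic (cyclobutadiene) — cyclobutadiene is antiaromatic and distorts to a rectangle.
4 of the 5 rings are aromatic. Total: 4.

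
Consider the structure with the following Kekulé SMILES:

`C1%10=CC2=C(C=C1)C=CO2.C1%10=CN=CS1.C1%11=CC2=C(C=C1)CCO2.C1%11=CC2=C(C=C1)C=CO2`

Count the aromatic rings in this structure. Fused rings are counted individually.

The SMILES encodes a six-membered carbon ring with three alternating C=C double bonds, fused to a five-membered ring containing one oxygen and two C=C double bonds; a five-membered ring with a sulfur at position 1 and a nitrogen at position 3 (in a C=N bond), with two double bonds; a six-membered carbon ring with three alternating C=C double bonds, fused to a five-membered ring containing one oxygen and two sp³ carbons; a six-membered carbon ring with three alternating C=C double bonds, fused to a five-membered ring containing one oxygen and two C=C double bonds.
The fused 6/5-membered bicyclic (with one oxygen) is a single π system with 9 sp² atoms and 10 π electrons from ring double bonds plus a heteroatom lone pair. 10 = 4(2)+2, so the system is aromatic and both rings count as aromatic (benzofuran).
The 5-membered ring with one sulfur and one =N– is planar and fully conjugated; 2 ring double bonds (4 π electrons) plus a heteroatom lone pair (2) give 6 π electrons. Since 6 = 4n+2 (n=1), it is aromatic (thiazole).
The 6-membered ring is fully conjugated (every ring atom contributes a p orbital); 3 ring double bonds give 6 π electrons. That satisfies 4n+2 with n=1, so it is aromatic (benzene ring).
The 5-membered ring with one oxygen has two sp³ carbons, so it is not fully conjugated — not aromatic (oxolane ring).
The fused 6/5-membered bicyclic (with one oxygen) is a single π system with 9 sp² atoms and 10 π electrons from ring double bonds plus a heteroatom lone pair. 10 = 4(2)+2, so the system is aromatic and both rings count as aromatic (benzofuran).
6 of the 7 rings are aromatic. Total: 6.

6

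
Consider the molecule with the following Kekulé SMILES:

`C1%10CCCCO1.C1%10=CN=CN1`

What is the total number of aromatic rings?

The SMILES encodes a six-membered saturated ring of five carbons and one oxygen; a five-membered ring with nitrogens at positions 1 and 3 (one bearing H, one in a C=N bond) and two double bonds.
The 6-membered ring with one oxygen has only sp³ atoms, so it is not fully conjugated — not aromatic (tetrahydropyran).
The 5-membered ring with two nitrogens (one N–H, one =N–) has a continuous p-orbital overlap around the ring; 2 ring double bonds (4 π electrons) plus a heteroatom lone pair (2) give 6 π electrons. That satisfies 4n+2 with n=1, so it is aromatic (imidazole).
1 of the 2 rings is aromatic. Total: 1.

1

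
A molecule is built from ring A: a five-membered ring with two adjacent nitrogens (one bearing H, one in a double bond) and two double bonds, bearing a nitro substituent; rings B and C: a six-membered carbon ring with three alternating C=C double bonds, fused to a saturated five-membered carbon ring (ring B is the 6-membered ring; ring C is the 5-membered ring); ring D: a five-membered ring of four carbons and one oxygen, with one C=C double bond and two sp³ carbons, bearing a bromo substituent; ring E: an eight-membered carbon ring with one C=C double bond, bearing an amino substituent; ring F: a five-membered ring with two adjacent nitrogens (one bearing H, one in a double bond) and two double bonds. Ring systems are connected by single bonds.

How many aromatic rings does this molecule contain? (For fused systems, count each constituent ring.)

3

Ring A has a continuous p-orbital overlap around the ring; 2 ring double bonds (4 π electrons) plus a heteroatom lone pair (2) give 6 π electrons. That satisfies 4n+2 with n=1, so ring A is aromatic (pyrazole).
Ring B is planar and fully conjugated; 3 ring double bonds give 6 π electrons. That satisfies 4n+2 with n=1, so ring B is aromatic (benzene ring).
Ring C has three sp³ carbons, so it is not fully conjugated — not aromatic (cyclopentane ring).
Ring D has two sp³ carbons, so it is not fully conjugated — not aromatic (2,3-dihydrofuran).
Ring E has six sp³ carbons, so it is not fully conjugated — not aromatic (cyclooctene).
Ring F is planar and fully conjugated; 2 ring double bonds (4 π electrons) plus a heteroatom lone pair (2) give 6 π electrons. That satisfies 4n+2 with n=1, so ring F is aromatic (pyrazole).
Aromatic: A, B, F. Total: 3.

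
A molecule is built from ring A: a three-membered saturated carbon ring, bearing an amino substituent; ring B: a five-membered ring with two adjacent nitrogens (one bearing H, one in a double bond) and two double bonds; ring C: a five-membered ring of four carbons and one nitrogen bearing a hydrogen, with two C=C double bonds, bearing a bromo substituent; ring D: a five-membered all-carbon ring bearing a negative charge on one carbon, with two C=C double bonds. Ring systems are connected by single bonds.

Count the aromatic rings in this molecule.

3

Ring A has only sp³ atoms, so it is not fully conjugated — not aromatic (cyclopropane).
Ring B is fully conjugated (every ring atom contributes a p orbital); 2 ring double bonds (4 π electrons) plus a heteroatom lone pair (2) give 6 π electrons. 6 = 4(1)+2, so ring B is aromatic (pyrazole).
Ring C is fully conjugated (every ring atom contributes a p orbital); 2 ring double bonds (4 π electrons) plus a heteroatom lone pair (2) give 6 π electrons. 6 = 4(1)+2, so ring C is aromatic (pyrrole).
Ring D is planar and fully conjugated; 2 ring double bonds (4 π electrons) plus the carbanion lone pair (2) give 6 π electrons. 6 = 4(1)+2, so ring D is aromatic (cyclopentadienyl anion).
Aromatic: B, C, D. Total: 3.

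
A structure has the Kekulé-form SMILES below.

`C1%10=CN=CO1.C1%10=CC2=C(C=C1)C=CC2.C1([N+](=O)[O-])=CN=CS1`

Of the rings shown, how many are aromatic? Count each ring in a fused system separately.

3

The SMILES encodes a five-membered ring with an oxygen at position 1 and a nitrogen at position 3 (in a C=N bond), with two double bonds; a six-membered carbon ring with three alternating C=C double bonds, fused to a five-membered carbon ring containing one C=C double bond and one sp³ carbon; a five-membered ring with a sulfur at position 1 and a nitrogen at position 3 (in a C=N bond), with two double bonds.
The 5-membered ring with one oxygen and one =N– is planar and fully conjugated; 2 ring double bonds (4 π electrons) plus a heteroatom lone pair (2) give 6 π electrons. 6 = 4(1)+2, so it is aromatic (oxazole).
The 6-membered ring has a continuous p-orbital overlap around the ring; 3 ring double bonds give 6 π electrons. 6 = 4(1)+2, so it is aromatic (benzene ring).
The 5-membered ring has one sp³ carbon, so it is not fully conjugated — not aromatic (cyclopentene ring).
The 5-membered ring with one sulfur and one =N– is planar and fully conjugated; 2 ring double bonds (4 π electrons) plus a heteroatom lone pair (2) give 6 π electrons. Since 6 = 4n+2 (n=1), it is aromatic (thiazole).
3 of the 4 rings are aromatic. Total: 3.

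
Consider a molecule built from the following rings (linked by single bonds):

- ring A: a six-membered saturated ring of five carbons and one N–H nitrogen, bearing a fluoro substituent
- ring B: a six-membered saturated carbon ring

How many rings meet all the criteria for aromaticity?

0

Ring A has only sp³ atoms, so it is not fully conjugated — not aromatic (piperidine).
Ring B has only sp³ atoms, so it is not fully conjugated — not aromatic (cyclohexane).
No ring is aromatic. Total: 0.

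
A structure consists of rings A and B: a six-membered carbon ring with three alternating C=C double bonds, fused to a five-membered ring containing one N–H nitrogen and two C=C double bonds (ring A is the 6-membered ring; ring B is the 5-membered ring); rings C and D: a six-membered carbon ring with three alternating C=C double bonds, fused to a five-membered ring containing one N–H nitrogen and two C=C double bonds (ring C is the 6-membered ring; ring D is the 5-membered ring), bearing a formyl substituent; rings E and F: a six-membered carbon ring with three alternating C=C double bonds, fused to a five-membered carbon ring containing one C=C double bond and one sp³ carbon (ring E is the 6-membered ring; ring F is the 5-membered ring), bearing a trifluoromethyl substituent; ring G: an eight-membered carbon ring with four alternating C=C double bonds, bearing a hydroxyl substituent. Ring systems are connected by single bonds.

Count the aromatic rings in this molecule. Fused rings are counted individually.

5

Rings A and B form a fused bicyclic system (with one N–H) with 9 sp² atoms and 10 π electrons from ring double bonds plus a heteroatom lone pair. 10 = 4(2)+2, so the system is aromatic and both rings count as aromatic (indole).
Rings C and D form a fused bicyclic system (with one N–H) with 9 sp² atoms and 10 π electrons from ring double bonds plus a heteroatom lone pair. 10 = 4(2)+2, so the system is aromatic and both rings count as aromatic (indole).
Ring E is planar and fully conjugated; 3 ring double bonds give 6 π electrons. That satisfies 4n+2 with n=1, so ring E is aromatic (benzene ring).
Ring F has one sp³ carbon, so it is not fully conjugated — not aromatic (cyclopentene ring).
Ring G has only sp² ring atoms; a planar conformation would have a fully conjugated π system of 8 electrons. But 8 = 4(2), which is 4n not 4n+2, so ring G is not aromatic (cyclooctatetraene) — cyclooctatetraene distorts into a non-planar tub to avoid antiaromaticity.
Aromatic: A, B, C, D, E. Total: 5.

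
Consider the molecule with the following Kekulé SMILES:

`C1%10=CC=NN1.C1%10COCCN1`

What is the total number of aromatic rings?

1

The SMILES encodes a five-membered ring with two adjacent nitrogens (one bearing H, one in a double bond) and two double bonds; a six-membered saturated ring with an oxygen and an N–H nitrogen at positions 1 and 4.
The 5-membered ring with two adjacent nitrogens (one N–H, one =N–) has a continuous p-orbital overlap around the ring; 2 ring double bonds (4 π electrons) plus a heteroatom lone pair (2) give 6 π electrons. 6 = 4(1)+2, so it is aromatic (pyrazole).
The 6-membered ring with one oxygen and one N–H (1,4) has only sp³ atoms, so it is not fully conjugated — not aromatic (morpholine).
1 of the 2 rings is aromatic. Total: 1.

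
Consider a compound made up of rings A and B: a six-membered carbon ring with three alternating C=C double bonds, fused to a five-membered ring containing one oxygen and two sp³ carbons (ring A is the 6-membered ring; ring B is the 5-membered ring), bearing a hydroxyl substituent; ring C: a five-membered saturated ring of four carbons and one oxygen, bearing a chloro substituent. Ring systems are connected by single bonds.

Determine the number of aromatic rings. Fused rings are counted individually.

1

Ring A has a continuous p-orbital overlap around the ring; 3 ring double bonds give 6 π electrons. 6 = 4(1)+2, so ring A is aromatic (benzene ring).
Ring B has two sp³ carbons, so it is not fully conjugated — not aromatic (oxolane ring).
Ring C has only sp³ atoms, so it is not fully conjugated — not aromatic (tetrahydrofuran).
Aromatic: A. Total: 1.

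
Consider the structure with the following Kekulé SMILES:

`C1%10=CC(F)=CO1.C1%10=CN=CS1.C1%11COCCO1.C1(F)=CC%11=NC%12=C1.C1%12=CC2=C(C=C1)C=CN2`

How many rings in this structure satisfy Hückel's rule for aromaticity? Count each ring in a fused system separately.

The SMILES encodes a five-membered ring of four carbons and one oxygen, with two C=C double bonds; a five-membered ring with a sulfur at position 1 and a nitrogen at position 3 (in a C=N bond), with two double bonds; a six-membered saturated ring with oxygens at positions 1 and 4; a six-membered ring of five carbons and one nitrogen with three alternating double bonds; a six-membered carbon ring with three alternating C=C double bonds, fused to a five-membered ring containing one N–H nitrogen and two C=C double bonds.
The 5-membered ring with one oxygen is planar and fully conjugated; 2 ring double bonds (4 π electrons) plus a heteroatom lone pair (2) give 6 π electrons. Since 6 = 4n+2 (n=1), it is aromatic (furan).
The 5-membered ring with one sulfur and one =N– is planar and fully conjugated; 2 ring double bonds (4 π electrons) plus a heteroatom lone pair (2) give 6 π electrons. Since 6 = 4n+2 (n=1), it is aromatic (thiazole).
The 6-membered ring with two oxygens (1,4) has only sp³ atoms, so it is not fully conjugated — not aromatic (1,4-dioxane).
The 6-membered ring with one nitrogen is fully conjugated (every ring atom contributes a p orbital); 3 ring double bonds give 6 π electrons. 6 = 4(1)+2, so it is aromatic (pyridine).
The fused 6/5-membered bicyclic (with one N–H) is a single π system with 9 sp² atoms and 10 π electrons from ring double bonds plus a heteroatom lone pair. 10 = 4(2)+2, so the system is aromatic and both rings count as aromatic (indole).
5 of the 6 rings are aromatic. Total: 5.

5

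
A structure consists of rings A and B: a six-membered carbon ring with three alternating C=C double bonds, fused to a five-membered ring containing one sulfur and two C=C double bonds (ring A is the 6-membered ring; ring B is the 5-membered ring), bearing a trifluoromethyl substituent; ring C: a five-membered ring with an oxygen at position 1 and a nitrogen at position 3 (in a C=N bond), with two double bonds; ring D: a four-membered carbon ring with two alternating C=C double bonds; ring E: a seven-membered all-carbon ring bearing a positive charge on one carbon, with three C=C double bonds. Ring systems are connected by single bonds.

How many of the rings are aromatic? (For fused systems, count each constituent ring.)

Rings A and B form a fused bicyclic system (with one sulfur) with 9 sp² atoms and 10 π electrons from ring double bonds plus a heteroatom lone pair. 10 = 4(2)+2, so the system is aromatic and both rings count as aromatic (benzothiophene).
Ring C is fully conjugated (every ring atom contributes a p orbital); 2 ring double bonds (4 π electrons) plus a heteroatom lone pair (2) give 6 π electrons. Since 6 = 4n+2 (n=1), ring C is aromatic (oxazole).
Ring D has only sp² ring atoms; a planar conformation would have a fully conjugated π system of 4 electrons. But 4 = 4(1), which is 4n not 4n+2, so ring D is not aromatic (cyclobutadiene) — cyclobutadiene is antiaromatic and distorts to a rectangle.
Ring E is fully conjugated (every ring atom contributes a p orbital); 3 ring double bonds (6 π electrons) plus the carbocation's empty p orbital (0, but keeps the ring conjugated) give 6 π electrons. 6 = 4(1)+2, so ring E is aromatic (tropylium cation).
Aromatic: A, B, C, E. Total: 4.

4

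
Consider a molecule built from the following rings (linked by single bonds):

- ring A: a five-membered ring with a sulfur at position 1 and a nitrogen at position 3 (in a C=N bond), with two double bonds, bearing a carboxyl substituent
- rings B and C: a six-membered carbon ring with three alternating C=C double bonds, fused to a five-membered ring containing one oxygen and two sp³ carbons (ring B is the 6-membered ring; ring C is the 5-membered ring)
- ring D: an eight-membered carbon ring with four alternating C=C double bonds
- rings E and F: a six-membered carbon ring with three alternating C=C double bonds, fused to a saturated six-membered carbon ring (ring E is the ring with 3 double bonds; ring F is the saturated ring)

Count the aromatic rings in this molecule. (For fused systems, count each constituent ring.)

Ring A is fully conjugated (every ring atom contributes a p orbital); 2 ring double bonds (4 π electrons) plus a heteroatom lone pair (2) give 6 π electrons. That satisfies 4n+2 with n=1, so ring A is aromatic (thiazole).
Ring B is planar and fully conjugated; 3 ring double bonds give 6 π electrons. Since 6 = 4n+2 (n=1), ring B is aromatic (benzene ring).
Ring C has two sp³ carbons, so it is not fully conjugated — not aromatic (oxolane ring).
Ring D has only sp² ring atoms; a planar conformation would have a fully conjugated π system of 8 electrons. But 8 = 4(2), which is 4n not 4n+2, so ring D is not aromatic (cyclooctatetraene) — cyclooctatetraene distorts into a non-planar tub to avoid antiaromaticity.
Ring E is planar and fully conjugated; 3 ring double bonds give 6 π electrons. 6 = 4(1)+2, so ring E is aromatic (benzene ring).
Ring F has four sp³ carbons, so it is not fully conjugated — not aromatic (cyclohexane ring).
Aromatic: A, B, E. Total: 3.

3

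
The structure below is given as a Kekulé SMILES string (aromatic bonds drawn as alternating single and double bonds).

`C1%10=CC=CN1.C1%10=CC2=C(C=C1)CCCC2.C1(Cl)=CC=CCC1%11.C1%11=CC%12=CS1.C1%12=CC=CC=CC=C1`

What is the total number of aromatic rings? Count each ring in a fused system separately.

3

The SMILES encodes a five-membered ring of four carbons and one nitrogen bearing a hydrogen, with two C=C double bonds; a six-membered carbon ring with three alternating C=C double bonds, fused to a saturated six-membered carbon ring; a six-membered carbon ring with two conjugated C=C double bonds and two sp³ carbons; a five-membered ring of four carbons and one sulfur, with two C=C double bonds; an eight-membered carbon ring with four alternating C=C double bonds.
The 5-membered ring with one N–H is planar and fully conjugated; 2 ring double bonds (4 π electrons) plus a heteroatom lone pair (2) give 6 π electrons. That satisfies 4n+2 with n=1, so it is aromatic (pyrrole).
The 6-membered ring is planar and fully conjugated; 3 ring double bonds give 6 π electrons. 6 = 4(1)+2, so it is aromatic (benzene ring).
The second 6-membered ring has four sp³ carbons, so it is not fully conjugated — not aromatic (cyclohexane ring).
The third 6-membered ring has two sp³ carbons, so it is not fully conjugated — not aromatic (1,3-cyclohexadiene).
The 5-membered ring with one sulfur has a continuous p-orbital overlap around the ring; 2 ring double bonds (4 π electrons) plus a heteroatom lone pair (2) give 6 π electrons. That satisfies 4n+2 with n=1, so it is aromatic (thiophene).
The 8-membered ring has only sp² ring atoms; a planar conformation would have a fully conjugated π system of 8 electrons. But 8 = 4(2), which is 4n not 4n+2, so it is not aromatic (cyclooctatetraene) — cyclooctatetraene distorts into a non-planar tub to avoid antiaromaticity.
3 of the 6 rings are aromatic. Total: 3.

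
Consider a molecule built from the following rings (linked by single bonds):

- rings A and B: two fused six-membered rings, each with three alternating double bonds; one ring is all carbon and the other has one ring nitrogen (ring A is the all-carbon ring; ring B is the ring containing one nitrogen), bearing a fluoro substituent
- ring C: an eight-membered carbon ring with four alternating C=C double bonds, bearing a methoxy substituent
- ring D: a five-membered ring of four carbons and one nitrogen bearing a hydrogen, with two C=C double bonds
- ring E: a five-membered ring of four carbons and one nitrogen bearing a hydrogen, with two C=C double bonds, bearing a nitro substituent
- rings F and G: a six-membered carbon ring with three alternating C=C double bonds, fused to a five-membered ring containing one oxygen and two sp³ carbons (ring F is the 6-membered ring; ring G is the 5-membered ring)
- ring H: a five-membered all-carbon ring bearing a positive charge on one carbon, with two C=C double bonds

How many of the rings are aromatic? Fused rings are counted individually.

5

Rings A and B form a fused bicyclic system (with one nitrogen) with 10 sp² atoms and 10 π electrons from ring double bonds. 10 = 4(2)+2, so the system is aromatic and both rings count as aromatic (quinoline).
Ring C has only sp² ring atoms; a planar conformation would have a fully conjugated π system of 8 electrons. But 8 = 4(2), which is 4n not 4n+2, so ring C is not aromatic (cyclooctatetraene) — cyclooctatetraene distorts into a non-planar tub to avoid antiaromaticity.
Ring D has a continuous p-orbital overlap around the ring; 2 ring double bonds (4 π electrons) plus a heteroatom lone pair (2) give 6 π electrons. Since 6 = 4n+2 (n=1), ring D is aromatic (pyrrole).
Ring E is planar and fully conjugated; 2 ring double bonds (4 π electrons) plus a heteroatom lone pair (2) give 6 π electrons. 6 = 4(1)+2, so ring E is aromatic (pyrrole).
Ring F is planar and fully conjugated; 3 ring double bonds give 6 π electrons. Since 6 = 4n+2 (n=1), ring F is aromatic (benzene ring).
Ring G has two sp³ carbons, so it is not fully conjugated — not aromatic (oxolane ring).
Ring H has only sp² ring atoms; a planar conformation would have a fully conjugated π system of 4 electrons. But 4 = 4(1), which is 4n not 4n+2, so ring H is not aromatic (cyclopentadienyl cation).
Aromatic: A, B, D, E, F. Total: 5.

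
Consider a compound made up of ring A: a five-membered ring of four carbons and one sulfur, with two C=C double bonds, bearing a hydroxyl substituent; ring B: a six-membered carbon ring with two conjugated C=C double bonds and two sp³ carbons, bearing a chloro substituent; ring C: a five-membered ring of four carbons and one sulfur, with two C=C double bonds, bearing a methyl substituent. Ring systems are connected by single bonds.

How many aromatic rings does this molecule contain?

Ring A is fully conjugated (every ring atom contributes a p orbital); 2 ring double bonds (4 π electrons) plus a heteroatom lone pair (2) give 6 π electrons. 6 = 4(1)+2, so ring A is aromatic (thiophene).
Ring B has two sp³ carbons, so it is not fully conjugated — not aromatic (1,3-cyclohexadiene).
Ring C is planar and fully conjugated; 2 ring double bonds (4 π electrons) plus a heteroatom lone pair (2) give 6 π electrons. Since 6 = 4n+2 (n=1), ring C is aromatic (thiophene).
Aromatic: A, C. Total: 2.

2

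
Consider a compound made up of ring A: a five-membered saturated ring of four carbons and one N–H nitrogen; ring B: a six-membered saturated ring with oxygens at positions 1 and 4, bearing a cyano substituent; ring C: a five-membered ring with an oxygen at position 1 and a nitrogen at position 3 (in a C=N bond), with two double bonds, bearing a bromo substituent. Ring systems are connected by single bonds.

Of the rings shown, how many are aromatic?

1

Ring A has only sp³ atoms, so it is not fully conjugated — not aromatic (pyrrolidine).
Ring B has only sp³ atoms, so it is not fully conjugated — not aromatic (1,4-dioxane).
Ring C has a continuous p-orbital overlap around the ring; 2 ring double bonds (4 π electrons) plus a heteroatom lone pair (2) give 6 π electrons. Since 6 = 4n+2 (n=1), ring C is aromatic (oxazole).
Aromatic: C. Total: 1.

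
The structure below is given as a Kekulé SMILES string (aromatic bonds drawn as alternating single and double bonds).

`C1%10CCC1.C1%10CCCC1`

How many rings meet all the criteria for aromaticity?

0

The SMILES encodes a four-membered saturated carbon ring; a five-membered saturated carbon ring.
The 4-membered ring has only sp³ atoms, so it is not fully conjugated — not aromatic (cyclobutane).
The 5-membered ring has only sp³ atoms, so it is not fully conjugated — not aromatic (cyclopentane).
None of the rings are aromatic. Total: 0.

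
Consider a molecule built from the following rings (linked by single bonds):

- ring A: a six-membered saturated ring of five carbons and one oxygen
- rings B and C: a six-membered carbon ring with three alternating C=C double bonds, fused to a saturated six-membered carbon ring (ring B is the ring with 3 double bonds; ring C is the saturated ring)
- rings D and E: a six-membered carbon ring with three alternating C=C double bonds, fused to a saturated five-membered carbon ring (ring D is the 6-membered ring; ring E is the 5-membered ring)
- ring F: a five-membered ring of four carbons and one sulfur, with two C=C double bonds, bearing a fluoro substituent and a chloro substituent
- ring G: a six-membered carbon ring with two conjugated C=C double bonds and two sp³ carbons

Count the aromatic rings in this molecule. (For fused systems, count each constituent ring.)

3

Ring A has only sp³ atoms, so it is not fully conjugated — not aromatic (tetrahydropyran).
Ring B has a continuous p-orbital overlap around the ring; 3 ring double bonds give 6 π electrons. That satisfies 4n+2 with n=1, so ring B is aromatic (benzene ring).
Ring C has four sp³ carbons, so it is not fully conjugated — not aromatic (cyclohexane ring).
Ring D has a continuous p-orbital overlap around the ring; 3 ring double bonds give 6 π electrons. Since 6 = 4n+2 (n=1), ring D is aromatic (benzene ring).
Ring E has three sp³ carbons, so it is not fully conjugated — not aromatic (cyclopentane ring).
Ring F is planar and fully conjugated; 2 ring double bonds (4 π electrons) plus a heteroatom lone pair (2) give 6 π electrons. That satisfies 4n+2 with n=1, so ring F is aromatic (thiophene).
Ring G has two sp³ carbons, so it is not fully conjugated — not aromatic (1,3-cyclohexadiene).
Aromatic: B, D, F. Total: 3.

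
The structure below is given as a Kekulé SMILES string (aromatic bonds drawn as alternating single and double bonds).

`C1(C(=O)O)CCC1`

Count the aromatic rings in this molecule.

The SMILES encodes a four-membered saturated carbon ring.
The 4-membered ring has only sp³ atoms, so it is not fully conjugated — not aromatic (cyclobutane).

0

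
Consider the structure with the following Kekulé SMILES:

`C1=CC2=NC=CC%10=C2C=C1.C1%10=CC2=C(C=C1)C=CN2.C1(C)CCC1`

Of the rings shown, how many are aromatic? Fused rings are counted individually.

4

The SMILES encodes two fused six-membered rings, each with three alternating double bonds; one ring is all carbon and the other has one ring nitrogen; a six-membered carbon ring with three alternating C=C double bonds, fused to a five-membered ring containing one N–H nitrogen and two C=C double bonds; a four-membered saturated carbon ring.
The fused 6/6-membered bicyclic (with one nitrogen) is a single π system with 10 sp² atoms and 10 π electrons from ring double bonds. 10 = 4(2)+2, so the system is aromatic and both rings count as aromatic (quinoline).
The fused 6/5-membered bicyclic (with one N–H) is a single π system with 9 sp² atoms and 10 π electrons from ring double bonds plus a heteroatom lone pair. 10 = 4(2)+2, so the system is aromatic and both rings count as aromatic (indole).
The 4-membered ring has only sp³ atoms, so it is not fully conjugated — not aromatic (cyclobutane).
4 of the 5 rings are aromatic. Total: 4.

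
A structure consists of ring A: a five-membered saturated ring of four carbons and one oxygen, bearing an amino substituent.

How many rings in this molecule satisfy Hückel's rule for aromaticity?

0

Ring A has only sp³ atoms, so it is not fully conjugated — not aromatic (tetrahydrofuran).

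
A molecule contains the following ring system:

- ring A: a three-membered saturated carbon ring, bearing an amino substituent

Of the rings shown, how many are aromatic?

0

Ring A has only sp³ atoms, so it is not fully conjugated — not aromatic (cyclopropane).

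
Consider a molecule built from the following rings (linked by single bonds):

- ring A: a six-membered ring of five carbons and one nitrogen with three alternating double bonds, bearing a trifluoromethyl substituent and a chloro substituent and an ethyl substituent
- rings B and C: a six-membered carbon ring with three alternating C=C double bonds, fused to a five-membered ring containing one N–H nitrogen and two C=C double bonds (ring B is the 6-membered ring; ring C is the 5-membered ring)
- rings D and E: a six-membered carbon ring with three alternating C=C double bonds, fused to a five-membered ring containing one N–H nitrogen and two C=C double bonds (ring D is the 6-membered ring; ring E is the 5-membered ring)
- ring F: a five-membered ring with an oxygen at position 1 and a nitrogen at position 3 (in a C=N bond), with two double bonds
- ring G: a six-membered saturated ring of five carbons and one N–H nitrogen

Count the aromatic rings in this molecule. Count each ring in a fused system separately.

6

Ring A has a continuous p-orbital overlap around the ring; 3 ring double bonds give 6 π electrons. Since 6 = 4n+2 (n=1), ring A is aromatic (pyridine).
Rings B and C form a fused bicyclic system (with one N–H) with 9 sp² atoms and 10 π electrons from ring double bonds plus a heteroatom lone pair. 10 = 4(2)+2, so the system is aromatic and both rings count as aromatic (indole).
Rings D and E form a fused bicyclic system (with one N–H) with 9 sp² atoms and 10 π electrons from ring double bonds plus a heteroatom lone pair. 10 = 4(2)+2, so the system is aromatic and both rings count as aromatic (indole).
Ring F is planar and fully conjugated; 2 ring double bonds (4 π electrons) plus a heteroatom lone pair (2) give 6 π electrons. 6 = 4(1)+2, so ring F is aromatic (oxazole).
Ring G has only sp³ atoms, so it is not fully conjugated — not aromatic (piperidine).
Aromatic: A, B, C, D, E, F. Total: 6.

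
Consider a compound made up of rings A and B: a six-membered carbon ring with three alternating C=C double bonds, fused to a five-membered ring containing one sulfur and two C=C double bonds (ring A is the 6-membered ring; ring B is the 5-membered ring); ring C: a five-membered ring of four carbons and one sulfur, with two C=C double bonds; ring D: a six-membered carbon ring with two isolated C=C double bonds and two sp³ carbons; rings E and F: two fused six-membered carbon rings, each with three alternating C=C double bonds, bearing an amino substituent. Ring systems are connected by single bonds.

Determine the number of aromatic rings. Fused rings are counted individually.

Rings A and B form a fused bicyclic system (with one sulfur) with 9 sp² atoms and 10 π electrons from ring double bonds plus a heteroatom lone pair. 10 = 4(2)+2, so the system is aromatic and both rings count as aromatic (benzothiophene).
Ring C is fully conjugated (every ring atom contributes a p orbital); 2 ring double bonds (4 π electrons) plus a heteroatom lone pair (2) give 6 π electrons. 6 = 4(1)+2, so ring C is aromatic (thiophene).
Ring D has two sp³ carbons, so it is not fully conjugated — not aromatic (1,4-cyclohexadiene).
Rings E and F form a fused bicyclic system with 10 sp² atoms and 10 π electrons from ring double bonds. 10 = 4(2)+2, so the system is aromatic and both rings count as aromatic (naphthalene).
Aromatic: A, B, C, E, F. Total: 5.

5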